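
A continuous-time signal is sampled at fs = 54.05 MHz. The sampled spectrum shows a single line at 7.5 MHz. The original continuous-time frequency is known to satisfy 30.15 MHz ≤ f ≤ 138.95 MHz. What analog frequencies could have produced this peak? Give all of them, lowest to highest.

Frequencies that alias to 7.5 MHz are k·fs ± 7.5 MHz for integer k ≥ 0.
k=0: 7.5 MHz.
k=1: 46.55 MHz, 61.55 MHz.
k=2: 100.6 MHz, 115.6 MHz.
k=3: 154.65 MHz, 169.65 MHz.
Within [30.15 MHz, 138.95 MHz]: 46.55 MHz, 61.55 MHz, 100.6 MHz, 115.6 MHz.

46.55 MHz, 61.55 MHz, 100.6 MHz, 115.6 MHz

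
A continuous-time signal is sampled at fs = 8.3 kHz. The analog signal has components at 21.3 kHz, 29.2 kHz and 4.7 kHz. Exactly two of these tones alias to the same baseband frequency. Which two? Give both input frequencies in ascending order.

fs/2 = 4.15 kHz.
21.3 kHz mod fs = 4.7 kHz.
4.7 kHz > fs/2 = 4.15 kHz, folds to fs − 4.7 kHz = 3.6 kHz.
29.2 kHz mod fs = 4.3 kHz.
4.3 kHz > fs/2 = 4.15 kHz, folds to fs − 4.3 kHz = 4 kHz.
4.7 kHz > fs/2 = 4.15 kHz, folds to fs − 4.7 kHz = 3.6 kHz.
4.7 kHz and 21.3 kHz both map to 3.6 kHz.

4.7 kHz, 21.3 kHz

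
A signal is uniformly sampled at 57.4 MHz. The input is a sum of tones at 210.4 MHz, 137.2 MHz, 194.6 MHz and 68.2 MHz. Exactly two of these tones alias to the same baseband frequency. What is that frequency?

fs/2 = 28.7 MHz.
210.4 MHz mod fs = 38.2 MHz.
38.2 MHz > fs/2 = 28.7 MHz, folds to fs − 38.2 MHz = 19.2 MHz.
137.2 MHz mod fs = 22.4 MHz.
22.4 MHz ≤ fs/2 = 28.7 MHz, appears at 22.4 MHz.
194.6 MHz mod fs = 22.4 MHz.
22.4 MHz ≤ fs/2 = 28.7 MHz, appears at 22.4 MHz.
68.2 MHz mod fs = 10.8 MHz.
10.8 MHz ≤ fs/2 = 28.7 MHz, appears at 10.8 MHz.
137.2 MHz and 194.6 MHz both map to 22.4 MHz.

22.4 MHz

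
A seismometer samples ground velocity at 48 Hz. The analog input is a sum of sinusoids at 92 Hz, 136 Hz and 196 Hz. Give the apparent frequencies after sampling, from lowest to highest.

4 Hz, 8 Hz

fs/2 = 24 Hz.
92 Hz mod fs = 44 Hz.
44 Hz > fs/2 = 24 Hz, folds to fs − 44 Hz = 4 Hz.
136 Hz mod fs = 40 Hz.
40 Hz > fs/2 = 24 Hz, folds to fs − 40 Hz = 8 Hz.
196 Hz mod fs = 4 Hz.
4 Hz ≤ fs/2 = 24 Hz, appears at 4 Hz.
Distinct values: {4 Hz, 8 Hz}.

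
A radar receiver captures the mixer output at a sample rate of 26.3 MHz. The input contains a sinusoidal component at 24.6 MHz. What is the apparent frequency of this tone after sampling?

24.6 MHz > fs/2 = 13.15 MHz, folds to fs − 24.6 MHz = 1.7 MHz.

1.7 MHz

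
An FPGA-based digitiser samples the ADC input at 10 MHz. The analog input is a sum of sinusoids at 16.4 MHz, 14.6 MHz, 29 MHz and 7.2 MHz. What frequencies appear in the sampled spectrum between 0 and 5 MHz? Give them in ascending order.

fs/2 = 5 MHz.
16.4 MHz mod fs = 6.4 MHz.
6.4 MHz > fs/2 = 5 MHz, folds to fs − 6.4 MHz = 3.6 MHz.
14.6 MHz mod fs = 4.6 MHz.
4.6 MHz ≤ fs/2 = 5 MHz, appears at 4.6 MHz.
29 MHz mod fs = 9 MHz.
9 MHz > fs/2 = 5 MHz, folds to fs − 9 MHz = 1 MHz.
7.2 MHz > fs/2 = 5 MHz, folds to fs − 7.2 MHz = 2.8 MHz.
Distinct values: {1 MHz, 2.8 MHz, 3.6 MHz, 4.6 MHz}.

1 MHz, 2.8 MHz, 3.6 MHz, 4.6 MHz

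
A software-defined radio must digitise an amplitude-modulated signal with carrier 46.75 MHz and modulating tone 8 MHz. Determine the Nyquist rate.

109.5 MHz

AM sidebands sit at fc ± fm = 38.75 MHz and 54.75 MHz.
Highest-frequency component: 54.75 MHz.
Nyquist rate = 2 × 54.75 MHz = 109.5 MHz.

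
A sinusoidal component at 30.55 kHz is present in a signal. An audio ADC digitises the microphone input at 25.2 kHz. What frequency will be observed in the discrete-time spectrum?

5.35 kHz

30.55 kHz mod fs = 5.35 kHz.
5.35 kHz ≤ fs/2 = 12.6 kHz, appears at 5.35 kHz.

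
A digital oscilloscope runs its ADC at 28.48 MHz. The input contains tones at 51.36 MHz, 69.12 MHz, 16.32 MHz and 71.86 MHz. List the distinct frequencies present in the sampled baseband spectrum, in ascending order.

fs/2 = 14.24 MHz.
51.36 MHz mod fs = 22.88 MHz.
22.88 MHz > fs/2 = 14.24 MHz, folds to fs − 22.88 MHz = 5.6 MHz.
69.12 MHz mod fs = 12.16 MHz.
12.16 MHz ≤ fs/2 = 14.24 MHz, appears at 12.16 MHz.
16.32 MHz > fs/2 = 14.24 MHz, folds to fs − 16.32 MHz = 12.16 MHz.
71.86 MHz mod fs = 14.9 MHz.
14.9 MHz > fs/2 = 14.24 MHz, folds to fs − 14.9 MHz = 13.58 MHz.
Distinct values: {5.6 MHz, 12.16 MHz, 13.58 MHz}.

5.6 MHz, 12.16 MHz, 13.58 MHz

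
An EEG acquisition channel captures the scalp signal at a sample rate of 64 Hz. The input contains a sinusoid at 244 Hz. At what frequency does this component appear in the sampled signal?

244 Hz mod fs = 52 Hz.
52 Hz > fs/2 = 32 Hz, folds to fs − 52 Hz = 12 Hz.

12 Hz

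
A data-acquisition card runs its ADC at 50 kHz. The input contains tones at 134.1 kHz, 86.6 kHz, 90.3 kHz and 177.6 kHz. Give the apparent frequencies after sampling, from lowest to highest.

fs/2 = 25 kHz.
134.1 kHz mod fs = 34.1 kHz.
34.1 kHz > fs/2 = 25 kHz, folds to fs − 34.1 kHz = 15.9 kHz.
86.6 kHz mod fs = 36.6 kHz.
36.6 kHz > fs/2 = 25 kHz, folds to fs − 36.6 kHz = 13.4 kHz.
90.3 kHz mod fs = 40.3 kHz.
40.3 kHz > fs/2 = 25 kHz, folds to fs − 40.3 kHz = 9.7 kHz.
177.6 kHz mod fs = 27.6 kHz.
27.6 kHz > fs/2 = 25 kHz, folds to fs − 27.6 kHz = 22.4 kHz.
Distinct values: {9.7 kHz, 13.4 kHz, 15.9 kHz, 22.4 kHz}.

9.7 kHz, 13.4 kHz, 15.9 kHz, 22.4 kHz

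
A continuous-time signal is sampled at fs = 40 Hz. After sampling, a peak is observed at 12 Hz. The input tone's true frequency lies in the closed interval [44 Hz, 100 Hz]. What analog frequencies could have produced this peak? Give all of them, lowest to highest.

52 Hz, 68 Hz, 92 Hz

Frequencies that alias to 12 Hz are k·fs ± 12 Hz for integer k ≥ 0.
k=0: 12 Hz.
k=1: 28 Hz, 52 Hz.
k=2: 68 Hz, 92 Hz.
k=3: 108 Hz, 132 Hz.
Within [44 Hz, 100 Hz]: 52 Hz, 68 Hz, 92 Hz.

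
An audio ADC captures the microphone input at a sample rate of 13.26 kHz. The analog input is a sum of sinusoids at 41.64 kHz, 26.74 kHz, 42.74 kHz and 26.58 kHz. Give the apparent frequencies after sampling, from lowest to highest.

0.06 kHz, 0.22 kHz, 1.86 kHz, 2.96 kHz

fs/2 = 6.63 kHz.
41.64 kHz mod fs = 1.86 kHz.
1.86 kHz ≤ fs/2 = 6.63 kHz, appears at 1.86 kHz.
26.74 kHz mod fs = 0.22 kHz.
0.22 kHz ≤ fs/2 = 6.63 kHz, appears at 0.22 kHz.
42.74 kHz mod fs = 2.96 kHz.
2.96 kHz ≤ fs/2 = 6.63 kHz, appears at 2.96 kHz.
26.58 kHz mod fs = 0.06 kHz.
0.06 kHz ≤ fs/2 = 6.63 kHz, appears at 0.06 kHz.
Distinct values: {0.06 kHz, 0.22 kHz, 1.86 kHz, 2.96 kHz}.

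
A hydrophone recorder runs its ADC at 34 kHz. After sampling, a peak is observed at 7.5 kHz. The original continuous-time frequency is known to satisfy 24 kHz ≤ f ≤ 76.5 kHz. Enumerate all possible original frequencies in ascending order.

Frequencies that alias to 7.5 kHz are k·fs ± 7.5 kHz for integer k ≥ 0.
k=0: 7.5 kHz.
k=1: 26.5 kHz, 41.5 kHz.
k=2: 60.5 kHz, 75.5 kHz.
k=3: 94.5 kHz, 109.5 kHz.
Within [24 kHz, 76.5 kHz]: 26.5 kHz, 41.5 kHz, 60.5 kHz, 75.5 kHz.

26.5 kHz, 41.5 kHz, 60.5 kHz, 75.5 kHz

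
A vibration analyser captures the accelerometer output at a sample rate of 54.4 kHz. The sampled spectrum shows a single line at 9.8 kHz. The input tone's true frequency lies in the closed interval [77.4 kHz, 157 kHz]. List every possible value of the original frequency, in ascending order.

99 kHz, 118.6 kHz, 153.4 kHz

Frequencies that alias to 9.8 kHz are k·fs ± 9.8 kHz for integer k ≥ 0.
k=0: 9.8 kHz.
k=1: 44.6 kHz, 64.2 kHz.
k=2: 99 kHz, 118.6 kHz.
k=3: 153.4 kHz, 173 kHz.
k=4: 207.8 kHz, 227.4 kHz.
Within [77.4 kHz, 157 kHz]: 99 kHz, 118.6 kHz, 153.4 kHz.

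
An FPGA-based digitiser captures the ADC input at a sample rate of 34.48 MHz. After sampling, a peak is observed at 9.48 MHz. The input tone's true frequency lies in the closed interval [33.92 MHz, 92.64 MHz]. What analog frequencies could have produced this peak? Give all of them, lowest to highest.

Frequencies that alias to 9.48 MHz are k·fs ± 9.48 MHz for integer k ≥ 0.
k=0: 9.48 MHz.
k=1: 25 MHz, 43.96 MHz.
k=2: 59.48 MHz, 78.44 MHz.
k=3: 93.96 MHz, 112.92 MHz.
Within [33.92 MHz, 92.64 MHz]: 43.96 MHz, 59.48 MHz, 78.44 MHz.

43.96 MHz, 59.48 MHz, 78.44 MHz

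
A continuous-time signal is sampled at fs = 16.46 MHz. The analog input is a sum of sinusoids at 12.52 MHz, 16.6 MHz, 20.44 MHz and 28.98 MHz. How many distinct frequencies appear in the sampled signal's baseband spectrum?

3

fs/2 = 8.23 MHz.
12.52 MHz > fs/2 = 8.23 MHz, folds to fs − 12.52 MHz = 3.94 MHz.
16.6 MHz mod fs = 0.14 MHz.
0.14 MHz ≤ fs/2 = 8.23 MHz, appears at 0.14 MHz.
20.44 MHz mod fs = 3.98 MHz.
3.98 MHz ≤ fs/2 = 8.23 MHz, appears at 3.98 MHz.
28.98 MHz mod fs = 12.52 MHz.
12.52 MHz > fs/2 = 8.23 MHz, folds to fs − 12.52 MHz = 3.94 MHz.
Distinct values: {0.14 MHz, 3.94 MHz, 3.98 MHz} → 3.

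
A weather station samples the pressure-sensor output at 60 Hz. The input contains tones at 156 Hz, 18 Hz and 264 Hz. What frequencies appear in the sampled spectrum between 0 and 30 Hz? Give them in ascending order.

18 Hz, 24 Hz

fs/2 = 30 Hz.
156 Hz mod fs = 36 Hz.
36 Hz > fs/2 = 30 Hz, folds to fs − 36 Hz = 24 Hz.
18 Hz ≤ fs/2 = 30 Hz, passes unchanged.
264 Hz mod fs = 24 Hz.
24 Hz ≤ fs/2 = 30 Hz, appears at 24 Hz.
Distinct values: {18 Hz, 24 Hz}.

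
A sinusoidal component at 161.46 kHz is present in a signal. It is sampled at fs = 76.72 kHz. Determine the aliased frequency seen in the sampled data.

161.46 kHz mod fs = 8.02 kHz.
8.02 kHz ≤ fs/2 = 38.36 kHz, appears at 8.02 kHz.

8.02 kHz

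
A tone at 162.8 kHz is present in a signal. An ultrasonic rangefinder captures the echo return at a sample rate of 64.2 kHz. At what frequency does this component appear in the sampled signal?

162.8 kHz mod fs = 34.4 kHz.
34.4 kHz > fs/2 = 32.1 kHz, folds to fs − 34.4 kHz = 29.8 kHz.

29.8 kHz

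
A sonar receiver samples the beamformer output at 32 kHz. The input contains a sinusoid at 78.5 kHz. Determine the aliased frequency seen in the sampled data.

78.5 kHz mod fs = 14.5 kHz.
14.5 kHz ≤ fs/2 = 16 kHz, appears at 14.5 kHz.

14.5 kHz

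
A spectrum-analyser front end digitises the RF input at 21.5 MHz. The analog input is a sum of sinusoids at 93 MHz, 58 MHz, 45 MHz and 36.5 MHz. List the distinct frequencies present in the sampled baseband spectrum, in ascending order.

2 MHz, 6.5 MHz, 7 MHz

fs/2 = 10.75 MHz.
93 MHz mod fs = 7 MHz.
7 MHz ≤ fs/2 = 10.75 MHz, appears at 7 MHz.
58 MHz mod fs = 15 MHz.
15 MHz > fs/2 = 10.75 MHz, folds to fs − 15 MHz = 6.5 MHz.
45 MHz mod fs = 2 MHz.
2 MHz ≤ fs/2 = 10.75 MHz, appears at 2 MHz.
36.5 MHz mod fs = 15 MHz.
15 MHz > fs/2 = 10.75 MHz, folds to fs − 15 MHz = 6.5 MHz.
Distinct values: {2 MHz, 6.5 MHz, 7 MHz}.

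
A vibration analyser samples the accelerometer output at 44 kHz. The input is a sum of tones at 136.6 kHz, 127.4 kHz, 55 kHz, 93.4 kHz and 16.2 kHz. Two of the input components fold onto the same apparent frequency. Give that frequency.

4.6 kHz

fs/2 = 22 kHz.
136.6 kHz mod fs = 4.6 kHz.
4.6 kHz ≤ fs/2 = 22 kHz, appears at 4.6 kHz.
127.4 kHz mod fs = 39.4 kHz.
39.4 kHz > fs/2 = 22 kHz, folds to fs − 39.4 kHz = 4.6 kHz.
55 kHz mod fs = 11 kHz.
11 kHz ≤ fs/2 = 22 kHz, appears at 11 kHz.
93.4 kHz mod fs = 5.4 kHz.
5.4 kHz ≤ fs/2 = 22 kHz, appears at 5.4 kHz.
16.2 kHz ≤ fs/2 = 22 kHz, passes unchanged.
127.4 kHz and 136.6 kHz both map to 4.6 kHz.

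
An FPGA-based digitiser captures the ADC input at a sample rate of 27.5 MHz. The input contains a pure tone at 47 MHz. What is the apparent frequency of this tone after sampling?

47 MHz mod fs = 19.5 MHz.
19.5 MHz > fs/2 = 13.75 MHz, folds to fs − 19.5 MHz = 8 MHz.

8 MHz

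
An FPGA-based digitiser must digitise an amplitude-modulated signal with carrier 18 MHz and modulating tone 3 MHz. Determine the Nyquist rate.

AM sidebands sit at fc ± fm = 15 MHz and 21 MHz.
Highest-frequency component: 21 MHz.
Nyquist rate = 2 × 21 MHz = 42 MHz.

42 MHz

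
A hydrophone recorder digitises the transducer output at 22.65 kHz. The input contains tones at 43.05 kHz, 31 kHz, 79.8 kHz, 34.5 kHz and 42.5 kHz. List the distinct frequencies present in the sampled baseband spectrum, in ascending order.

2.25 kHz, 2.8 kHz, 8.35 kHz, 10.8 kHz

fs/2 = 11.325 kHz.
43.05 kHz mod fs = 20.4 kHz.
20.4 kHz > fs/2 = 11.325 kHz, folds to fs − 20.4 kHz = 2.25 kHz.
31 kHz mod fs = 8.35 kHz.
8.35 kHz ≤ fs/2 = 11.325 kHz, appears at 8.35 kHz.
79.8 kHz mod fs = 11.85 kHz.
11.85 kHz > fs/2 = 11.325 kHz, folds to fs − 11.85 kHz = 10.8 kHz.
34.5 kHz mod fs = 11.85 kHz.
11.85 kHz > fs/2 = 11.325 kHz, folds to fs − 11.85 kHz = 10.8 kHz.
42.5 kHz mod fs = 19.85 kHz.
19.85 kHz > fs/2 = 11.325 kHz, folds to fs − 19.85 kHz = 2.8 kHz.
Distinct values: {2.25 kHz, 2.8 kHz, 8.35 kHz, 10.8 kHz}.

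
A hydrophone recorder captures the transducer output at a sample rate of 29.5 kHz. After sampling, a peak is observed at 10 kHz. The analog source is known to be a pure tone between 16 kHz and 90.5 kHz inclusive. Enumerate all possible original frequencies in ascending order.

Frequencies that alias to 10 kHz are k·fs ± 10 kHz for integer k ≥ 0.
k=0: 10 kHz.
k=1: 19.5 kHz, 39.5 kHz.
k=2: 49 kHz, 69 kHz.
k=3: 78.5 kHz, 98.5 kHz.
k=4: 108 kHz, 128 kHz.
Within [16 kHz, 90.5 kHz]: 19.5 kHz, 39.5 kHz, 49 kHz, 69 kHz, 78.5 kHz.

19.5 kHz, 39.5 kHz, 49 kHz, 69 kHz, 78.5 kHz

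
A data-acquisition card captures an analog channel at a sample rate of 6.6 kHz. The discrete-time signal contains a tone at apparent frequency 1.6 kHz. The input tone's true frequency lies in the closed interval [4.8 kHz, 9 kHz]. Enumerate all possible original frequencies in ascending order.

Frequencies that alias to 1.6 kHz are k·fs ± 1.6 kHz for integer k ≥ 0.
k=0: 1.6 kHz.
k=1: 5 kHz, 8.2 kHz.
k=2: 11.6 kHz, 14.8 kHz.
Within [4.8 kHz, 9 kHz]: 5 kHz, 8.2 kHz.

5 kHz, 8.2 kHz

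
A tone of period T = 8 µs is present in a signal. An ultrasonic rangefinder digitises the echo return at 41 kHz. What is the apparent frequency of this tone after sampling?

T = 8 µs → f = 1/T = 125 kHz.
125 kHz mod fs = 2 kHz.
2 kHz ≤ fs/2 = 20.5 kHz, appears at 2 kHz.

2 kHz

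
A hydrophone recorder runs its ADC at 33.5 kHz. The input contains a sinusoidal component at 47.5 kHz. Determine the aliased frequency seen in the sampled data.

47.5 kHz mod fs = 14 kHz.
14 kHz ≤ fs/2 = 16.75 kHz, appears at 14 kHz.

14 kHz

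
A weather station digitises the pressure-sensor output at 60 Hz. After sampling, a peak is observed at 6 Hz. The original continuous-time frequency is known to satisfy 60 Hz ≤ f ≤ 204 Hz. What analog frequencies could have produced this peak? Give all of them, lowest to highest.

66 Hz, 114 Hz, 126 Hz, 174 Hz, 186 Hz

Frequencies that alias to 6 Hz are k·fs ± 6 Hz for integer k ≥ 0.
k=0: 6 Hz.
k=1: 54 Hz, 66 Hz.
k=2: 114 Hz, 126 Hz.
k=3: 174 Hz, 186 Hz.
k=4: 234 Hz, 246 Hz.
Within [60 Hz, 204 Hz]: 66 Hz, 114 Hz, 126 Hz, 174 Hz, 186 Hz.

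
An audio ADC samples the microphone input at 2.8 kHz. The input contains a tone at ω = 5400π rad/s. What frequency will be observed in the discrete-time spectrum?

ω = 5400π rad/s → f = ω/(2π) = 2700 Hz = 2.7 kHz.
2.7 kHz > fs/2 = 1.4 kHz, folds to fs − 2.7 kHz = 0.1 kHz.

0.1 kHz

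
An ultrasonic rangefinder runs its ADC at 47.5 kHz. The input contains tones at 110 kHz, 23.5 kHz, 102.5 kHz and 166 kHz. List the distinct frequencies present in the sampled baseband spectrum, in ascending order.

fs/2 = 23.75 kHz.
110 kHz mod fs = 15 kHz.
15 kHz ≤ fs/2 = 23.75 kHz, appears at 15 kHz.
23.5 kHz ≤ fs/2 = 23.75 kHz, passes unchanged.
102.5 kHz mod fs = 7.5 kHz.
7.5 kHz ≤ fs/2 = 23.75 kHz, appears at 7.5 kHz.
166 kHz mod fs = 23.5 kHz.
23.5 kHz ≤ fs/2 = 23.75 kHz, appears at 23.5 kHz.
Distinct values: {7.5 kHz, 15 kHz, 23.5 kHz}.

7.5 kHz, 15 kHz, 23.5 kHz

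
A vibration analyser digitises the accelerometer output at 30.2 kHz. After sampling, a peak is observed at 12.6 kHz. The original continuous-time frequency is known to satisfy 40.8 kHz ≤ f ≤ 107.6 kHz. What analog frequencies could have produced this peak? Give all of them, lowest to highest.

Frequencies that alias to 12.6 kHz are k·fs ± 12.6 kHz for integer k ≥ 0.
k=0: 12.6 kHz.
k=1: 17.6 kHz, 42.8 kHz.
k=2: 47.8 kHz, 73 kHz.
k=3: 78 kHz, 103.2 kHz.
k=4: 108.2 kHz, 133.4 kHz.
Within [40.8 kHz, 107.6 kHz]: 42.8 kHz, 47.8 kHz, 73 kHz, 78 kHz, 103.2 kHz.

42.8 kHz, 47.8 kHz, 73 kHz, 78 kHz, 103.2 kHz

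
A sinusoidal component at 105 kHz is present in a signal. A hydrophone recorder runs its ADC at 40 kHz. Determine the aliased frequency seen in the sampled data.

105 kHz mod fs = 25 kHz.
25 kHz > fs/2 = 20 kHz, folds to fs − 25 kHz = 15 kHz.

15 kHz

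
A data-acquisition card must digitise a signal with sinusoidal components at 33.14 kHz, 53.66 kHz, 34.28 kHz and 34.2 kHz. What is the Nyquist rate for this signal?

107.32 kHz

Highest-frequency component: 53.66 kHz.
Nyquist rate = 2 × 53.66 kHz = 107.32 kHz.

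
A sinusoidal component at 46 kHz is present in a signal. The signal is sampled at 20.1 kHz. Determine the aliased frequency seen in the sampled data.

46 kHz mod fs = 5.8 kHz.
5.8 kHz ≤ fs/2 = 10.05 kHz, appears at 5.8 kHz.

5.8 kHz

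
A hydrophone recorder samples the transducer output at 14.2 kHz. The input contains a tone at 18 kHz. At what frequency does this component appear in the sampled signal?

18 kHz mod fs = 3.8 kHz.
3.8 kHz ≤ fs/2 = 7.1 kHz, appears at 3.8 kHz.

3.8 kHz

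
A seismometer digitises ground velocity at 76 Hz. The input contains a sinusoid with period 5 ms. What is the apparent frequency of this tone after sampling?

T = 5 ms → f = 1/T = 200 Hz.
200 Hz mod fs = 48 Hz.
48 Hz > fs/2 = 38 Hz, folds to fs − 48 Hz = 28 Hz.

28 Hz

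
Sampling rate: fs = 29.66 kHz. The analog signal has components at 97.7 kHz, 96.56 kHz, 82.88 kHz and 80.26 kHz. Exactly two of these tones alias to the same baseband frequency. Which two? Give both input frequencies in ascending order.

fs/2 = 14.83 kHz.
97.7 kHz mod fs = 8.72 kHz.
8.72 kHz ≤ fs/2 = 14.83 kHz, appears at 8.72 kHz.
96.56 kHz mod fs = 7.58 kHz.
7.58 kHz ≤ fs/2 = 14.83 kHz, appears at 7.58 kHz.
82.88 kHz mod fs = 23.56 kHz.
23.56 kHz > fs/2 = 14.83 kHz, folds to fs − 23.56 kHz = 6.1 kHz.
80.26 kHz mod fs = 20.94 kHz.
20.94 kHz > fs/2 = 14.83 kHz, folds to fs − 20.94 kHz = 8.72 kHz.
80.26 kHz and 97.7 kHz both map to 8.72 kHz.

80.26 kHz, 97.7 kHz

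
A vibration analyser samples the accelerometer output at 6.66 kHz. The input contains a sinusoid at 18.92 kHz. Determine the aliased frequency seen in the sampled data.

1.06 kHz

18.92 kHz mod fs = 5.6 kHz.
5.6 kHz > fs/2 = 3.33 kHz, folds to fs − 5.6 kHz = 1.06 kHz.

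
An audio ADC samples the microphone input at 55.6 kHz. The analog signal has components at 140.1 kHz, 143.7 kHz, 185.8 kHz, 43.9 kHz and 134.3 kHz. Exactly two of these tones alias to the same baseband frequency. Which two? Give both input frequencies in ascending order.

fs/2 = 27.8 kHz.
140.1 kHz mod fs = 28.9 kHz.
28.9 kHz > fs/2 = 27.8 kHz, folds to fs − 28.9 kHz = 26.7 kHz.
143.7 kHz mod fs = 32.5 kHz.
32.5 kHz > fs/2 = 27.8 kHz, folds to fs − 32.5 kHz = 23.1 kHz.
185.8 kHz mod fs = 19 kHz.
19 kHz ≤ fs/2 = 27.8 kHz, appears at 19 kHz.
43.9 kHz > fs/2 = 27.8 kHz, folds to fs − 43.9 kHz = 11.7 kHz.
134.3 kHz mod fs = 23.1 kHz.
23.1 kHz ≤ fs/2 = 27.8 kHz, appears at 23.1 kHz.
134.3 kHz and 143.7 kHz both map to 23.1 kHz.

134.3 kHz, 143.7 kHz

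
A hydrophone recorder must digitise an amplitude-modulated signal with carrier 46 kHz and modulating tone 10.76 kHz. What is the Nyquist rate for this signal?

AM sidebands sit at fc ± fm = 35.24 kHz and 56.76 kHz.
Highest-frequency component: 56.76 kHz.
Nyquist rate = 2 × 56.76 kHz = 113.52 kHz.

113.52 kHz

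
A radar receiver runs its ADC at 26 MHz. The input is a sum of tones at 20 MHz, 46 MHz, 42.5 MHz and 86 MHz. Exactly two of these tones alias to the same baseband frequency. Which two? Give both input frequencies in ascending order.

20 MHz, 46 MHz

fs/2 = 13 MHz.
20 MHz > fs/2 = 13 MHz, folds to fs − 20 MHz = 6 MHz.
46 MHz mod fs = 20 MHz.
20 MHz > fs/2 = 13 MHz, folds to fs − 20 MHz = 6 MHz.
42.5 MHz mod fs = 16.5 MHz.
16.5 MHz > fs/2 = 13 MHz, folds to fs − 16.5 MHz = 9.5 MHz.
86 MHz mod fs = 8 MHz.
8 MHz ≤ fs/2 = 13 MHz, appears at 8 MHz.
20 MHz and 46 MHz both map to 6 MHz.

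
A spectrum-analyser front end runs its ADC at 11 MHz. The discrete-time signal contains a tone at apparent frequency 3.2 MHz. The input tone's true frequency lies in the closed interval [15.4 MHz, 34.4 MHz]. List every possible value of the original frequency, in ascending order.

Frequencies that alias to 3.2 MHz are k·fs ± 3.2 MHz for integer k ≥ 0.
k=0: 3.2 MHz.
k=1: 7.8 MHz, 14.2 MHz.
k=2: 18.8 MHz, 25.2 MHz.
k=3: 29.8 MHz, 36.2 MHz.
k=4: 40.8 MHz, 47.2 MHz.
Within [15.4 MHz, 34.4 MHz]: 18.8 MHz, 25.2 MHz, 29.8 MHz.

18.8 MHz, 25.2 MHz, 29.8 MHz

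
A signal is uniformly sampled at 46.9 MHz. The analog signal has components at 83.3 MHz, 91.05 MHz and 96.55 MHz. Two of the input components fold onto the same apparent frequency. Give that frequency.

fs/2 = 23.45 MHz.
83.3 MHz mod fs = 36.4 MHz.
36.4 MHz > fs/2 = 23.45 MHz, folds to fs − 36.4 MHz = 10.5 MHz.
91.05 MHz mod fs = 44.15 MHz.
44.15 MHz > fs/2 = 23.45 MHz, folds to fs − 44.15 MHz = 2.75 MHz.
96.55 MHz mod fs = 2.75 MHz.
2.75 MHz ≤ fs/2 = 23.45 MHz, appears at 2.75 MHz.
91.05 MHz and 96.55 MHz both map to 2.75 MHz.

2.75 MHz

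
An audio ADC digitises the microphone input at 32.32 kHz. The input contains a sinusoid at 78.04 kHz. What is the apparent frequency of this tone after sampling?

78.04 kHz mod fs = 13.4 kHz.
13.4 kHz ≤ fs/2 = 16.16 kHz, appears at 13.4 kHz.

13.4 kHz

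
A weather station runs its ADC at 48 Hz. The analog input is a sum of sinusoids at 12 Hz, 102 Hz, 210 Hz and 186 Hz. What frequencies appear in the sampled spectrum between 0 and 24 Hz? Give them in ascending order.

fs/2 = 24 Hz.
12 Hz ≤ fs/2 = 24 Hz, passes unchanged.
102 Hz mod fs = 6 Hz.
6 Hz ≤ fs/2 = 24 Hz, appears at 6 Hz.
210 Hz mod fs = 18 Hz.
18 Hz ≤ fs/2 = 24 Hz, appears at 18 Hz.
186 Hz mod fs = 42 Hz.
42 Hz > fs/2 = 24 Hz, folds to fs − 42 Hz = 6 Hz.
Distinct values: {6 Hz, 12 Hz, 18 Hz}.

6 Hz, 12 Hz, 18 Hz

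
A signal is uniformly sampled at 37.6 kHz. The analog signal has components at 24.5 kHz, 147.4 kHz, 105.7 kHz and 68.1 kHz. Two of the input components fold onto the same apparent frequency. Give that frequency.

7.1 kHz

fs/2 = 18.8 kHz.
24.5 kHz > fs/2 = 18.8 kHz, folds to fs − 24.5 kHz = 13.1 kHz.
147.4 kHz mod fs = 34.6 kHz.
34.6 kHz > fs/2 = 18.8 kHz, folds to fs − 34.6 kHz = 3 kHz.
105.7 kHz mod fs = 30.5 kHz.
30.5 kHz > fs/2 = 18.8 kHz, folds to fs − 30.5 kHz = 7.1 kHz.
68.1 kHz mod fs = 30.5 kHz.
30.5 kHz > fs/2 = 18.8 kHz, folds to fs − 30.5 kHz = 7.1 kHz.
68.1 kHz and 105.7 kHz both map to 7.1 kHz.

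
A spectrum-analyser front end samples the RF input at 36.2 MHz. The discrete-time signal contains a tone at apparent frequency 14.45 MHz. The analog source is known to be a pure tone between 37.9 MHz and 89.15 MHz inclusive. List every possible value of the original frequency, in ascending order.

Frequencies that alias to 14.45 MHz are k·fs ± 14.45 MHz for integer k ≥ 0.
k=0: 14.45 MHz.
k=1: 21.75 MHz, 50.65 MHz.
k=2: 57.95 MHz, 86.85 MHz.
k=3: 94.15 MHz, 123.05 MHz.
Within [37.9 MHz, 89.15 MHz]: 50.65 MHz, 57.95 MHz, 86.85 MHz.

50.65 MHz, 57.95 MHz, 86.85 MHz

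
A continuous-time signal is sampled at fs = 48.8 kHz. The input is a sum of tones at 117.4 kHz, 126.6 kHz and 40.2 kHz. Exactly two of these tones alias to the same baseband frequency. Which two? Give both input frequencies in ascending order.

fs/2 = 24.4 kHz.
117.4 kHz mod fs = 19.8 kHz.
19.8 kHz ≤ fs/2 = 24.4 kHz, appears at 19.8 kHz.
126.6 kHz mod fs = 29 kHz.
29 kHz > fs/2 = 24.4 kHz, folds to fs − 29 kHz = 19.8 kHz.
40.2 kHz > fs/2 = 24.4 kHz, folds to fs − 40.2 kHz = 8.6 kHz.
117.4 kHz and 126.6 kHz both map to 19.8 kHz.

117.4 kHz, 126.6 kHz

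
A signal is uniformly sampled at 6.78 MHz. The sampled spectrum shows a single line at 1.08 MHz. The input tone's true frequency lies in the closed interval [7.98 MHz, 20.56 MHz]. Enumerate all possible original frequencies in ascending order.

Frequencies that alias to 1.08 MHz are k·fs ± 1.08 MHz for integer k ≥ 0.
k=0: 1.08 MHz.
k=1: 5.7 MHz, 7.86 MHz.
k=2: 12.48 MHz, 14.64 MHz.
k=3: 19.26 MHz, 21.42 MHz.
k=4: 26.04 MHz, 28.2 MHz.
Within [7.98 MHz, 20.56 MHz]: 12.48 MHz, 14.64 MHz, 19.26 MHz.

12.48 MHz, 14.64 MHz, 19.26 MHz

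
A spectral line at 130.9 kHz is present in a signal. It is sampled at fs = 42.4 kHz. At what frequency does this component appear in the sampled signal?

130.9 kHz mod fs = 3.7 kHz.
3.7 kHz ≤ fs/2 = 21.2 kHz, appears at 3.7 kHz.

3.7 kHz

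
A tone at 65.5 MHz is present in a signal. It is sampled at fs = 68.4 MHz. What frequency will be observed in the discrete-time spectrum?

65.5 MHz > fs/2 = 34.2 MHz, folds to fs − 65.5 MHz = 2.9 MHz.

2.9 MHz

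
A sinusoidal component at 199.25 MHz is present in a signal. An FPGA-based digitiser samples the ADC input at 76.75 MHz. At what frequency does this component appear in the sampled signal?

199.25 MHz mod fs = 45.75 MHz.
45.75 MHz > fs/2 = 38.375 MHz, folds to fs − 45.75 MHz = 31 MHz.

31 MHz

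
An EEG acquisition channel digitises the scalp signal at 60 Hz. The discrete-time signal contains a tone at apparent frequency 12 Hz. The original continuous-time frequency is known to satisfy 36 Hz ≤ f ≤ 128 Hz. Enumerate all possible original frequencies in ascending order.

48 Hz, 72 Hz, 108 Hz

Frequencies that alias to 12 Hz are k·fs ± 12 Hz for integer k ≥ 0.
k=0: 12 Hz.
k=1: 48 Hz, 72 Hz.
k=2: 108 Hz, 132 Hz.
k=3: 168 Hz, 192 Hz.
Within [36 Hz, 128 Hz]: 48 Hz, 72 Hz, 108 Hz.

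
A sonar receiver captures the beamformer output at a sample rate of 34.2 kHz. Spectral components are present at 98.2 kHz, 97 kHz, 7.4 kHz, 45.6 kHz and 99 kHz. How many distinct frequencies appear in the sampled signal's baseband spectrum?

5

fs/2 = 17.1 kHz.
98.2 kHz mod fs = 29.8 kHz.
29.8 kHz > fs/2 = 17.1 kHz, folds to fs − 29.8 kHz = 4.4 kHz.
97 kHz mod fs = 28.6 kHz.
28.6 kHz > fs/2 = 17.1 kHz, folds to fs − 28.6 kHz = 5.6 kHz.
7.4 kHz ≤ fs/2 = 17.1 kHz, passes unchanged.
45.6 kHz mod fs = 11.4 kHz.
11.4 kHz ≤ fs/2 = 17.1 kHz, appears at 11.4 kHz.
99 kHz mod fs = 30.6 kHz.
30.6 kHz > fs/2 = 17.1 kHz, folds to fs − 30.6 kHz = 3.6 kHz.
Distinct values: {3.6 kHz, 4.4 kHz, 5.6 kHz, 7.4 kHz, 11.4 kHz} → 5.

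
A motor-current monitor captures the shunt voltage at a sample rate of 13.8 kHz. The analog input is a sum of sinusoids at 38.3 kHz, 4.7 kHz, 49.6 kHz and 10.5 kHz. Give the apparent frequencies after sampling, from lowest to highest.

3.1 kHz, 3.3 kHz, 4.7 kHz, 5.6 kHz

fs/2 = 6.9 kHz.
38.3 kHz mod fs = 10.7 kHz.
10.7 kHz > fs/2 = 6.9 kHz, folds to fs − 10.7 kHz = 3.1 kHz.
4.7 kHz ≤ fs/2 = 6.9 kHz, passes unchanged.
49.6 kHz mod fs = 8.2 kHz.
8.2 kHz > fs/2 = 6.9 kHz, folds to fs − 8.2 kHz = 5.6 kHz.
10.5 kHz > fs/2 = 6.9 kHz, folds to fs − 10.5 kHz = 3.3 kHz.
Distinct values: {3.1 kHz, 3.3 kHz, 4.7 kHz, 5.6 kHz}.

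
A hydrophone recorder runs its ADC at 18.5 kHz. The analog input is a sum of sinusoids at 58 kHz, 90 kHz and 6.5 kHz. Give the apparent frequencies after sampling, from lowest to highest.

fs/2 = 9.25 kHz.
58 kHz mod fs = 2.5 kHz.
2.5 kHz ≤ fs/2 = 9.25 kHz, appears at 2.5 kHz.
90 kHz mod fs = 16 kHz.
16 kHz > fs/2 = 9.25 kHz, folds to fs − 16 kHz = 2.5 kHz.
6.5 kHz ≤ fs/2 = 9.25 kHz, passes unchanged.
Distinct values: {2.5 kHz, 6.5 kHz}.

2.5 kHz, 6.5 kHz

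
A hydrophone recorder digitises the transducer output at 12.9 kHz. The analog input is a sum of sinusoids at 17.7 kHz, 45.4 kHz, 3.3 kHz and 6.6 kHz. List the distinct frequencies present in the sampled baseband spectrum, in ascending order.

3.3 kHz, 4.8 kHz, 6.2 kHz, 6.3 kHz

fs/2 = 6.45 kHz.
17.7 kHz mod fs = 4.8 kHz.
4.8 kHz ≤ fs/2 = 6.45 kHz, appears at 4.8 kHz.
45.4 kHz mod fs = 6.7 kHz.
6.7 kHz > fs/2 = 6.45 kHz, folds to fs − 6.7 kHz = 6.2 kHz.
3.3 kHz ≤ fs/2 = 6.45 kHz, passes unchanged.
6.6 kHz > fs/2 = 6.45 kHz, folds to fs − 6.6 kHz = 6.3 kHz.
Distinct values: {3.3 kHz, 4.8 kHz, 6.2 kHz, 6.3 kHz}.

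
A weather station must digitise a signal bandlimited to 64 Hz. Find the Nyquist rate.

128 Hz

Nyquist rate = 2 × 64 Hz = 128 Hz.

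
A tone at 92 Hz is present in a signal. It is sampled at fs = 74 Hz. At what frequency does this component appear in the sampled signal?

92 Hz mod fs = 18 Hz.
18 Hz ≤ fs/2 = 37 Hz, appears at 18 Hz.

18 Hz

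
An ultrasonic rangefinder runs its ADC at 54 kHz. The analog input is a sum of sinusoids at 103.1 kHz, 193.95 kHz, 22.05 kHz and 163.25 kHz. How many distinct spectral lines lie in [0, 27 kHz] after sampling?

fs/2 = 27 kHz.
103.1 kHz mod fs = 49.1 kHz.
49.1 kHz > fs/2 = 27 kHz, folds to fs − 49.1 kHz = 4.9 kHz.
193.95 kHz mod fs = 31.95 kHz.
31.95 kHz > fs/2 = 27 kHz, folds to fs − 31.95 kHz = 22.05 kHz.
22.05 kHz ≤ fs/2 = 27 kHz, passes unchanged.
163.25 kHz mod fs = 1.25 kHz.
1.25 kHz ≤ fs/2 = 27 kHz, appears at 1.25 kHz.
Distinct values: {1.25 kHz, 4.9 kHz, 22.05 kHz} → 3.

3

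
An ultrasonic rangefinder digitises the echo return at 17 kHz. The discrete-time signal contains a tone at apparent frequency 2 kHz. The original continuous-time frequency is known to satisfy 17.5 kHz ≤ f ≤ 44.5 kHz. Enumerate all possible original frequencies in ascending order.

19 kHz, 32 kHz, 36 kHz

Frequencies that alias to 2 kHz are k·fs ± 2 kHz for integer k ≥ 0.
k=0: 2 kHz.
k=1: 15 kHz, 19 kHz.
k=2: 32 kHz, 36 kHz.
k=3: 49 kHz, 53 kHz.
Within [17.5 kHz, 44.5 kHz]: 19 kHz, 32 kHz, 36 kHz.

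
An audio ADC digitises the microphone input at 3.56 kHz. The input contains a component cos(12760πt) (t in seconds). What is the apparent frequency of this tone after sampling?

ω = 12760π rad/s → f = ω/(2π) = 6380 Hz = 6.38 kHz.
6.38 kHz mod fs = 2.82 kHz.
2.82 kHz > fs/2 = 1.78 kHz, folds to fs − 2.82 kHz = 0.74 kHz.

0.74 kHz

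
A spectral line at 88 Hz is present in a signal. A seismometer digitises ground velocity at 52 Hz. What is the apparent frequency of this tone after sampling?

16 Hz

88 Hz mod fs = 36 Hz.
36 Hz > fs/2 = 26 Hz, folds to fs − 36 Hz = 16 Hz.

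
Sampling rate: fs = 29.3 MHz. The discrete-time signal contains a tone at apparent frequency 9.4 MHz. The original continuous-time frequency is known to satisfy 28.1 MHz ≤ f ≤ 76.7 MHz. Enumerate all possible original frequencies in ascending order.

Frequencies that alias to 9.4 MHz are k·fs ± 9.4 MHz for integer k ≥ 0.
k=0: 9.4 MHz.
k=1: 19.9 MHz, 38.7 MHz.
k=2: 49.2 MHz, 68 MHz.
k=3: 78.5 MHz, 97.3 MHz.
Within [28.1 MHz, 76.7 MHz]: 38.7 MHz, 49.2 MHz, 68 MHz.

38.7 MHz, 49.2 MHz, 68 MHz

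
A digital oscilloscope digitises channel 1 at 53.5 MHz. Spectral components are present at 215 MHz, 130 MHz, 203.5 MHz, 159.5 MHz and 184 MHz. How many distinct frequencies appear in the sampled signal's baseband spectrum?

fs/2 = 26.75 MHz.
215 MHz mod fs = 1 MHz.
1 MHz ≤ fs/2 = 26.75 MHz, appears at 1 MHz.
130 MHz mod fs = 23 MHz.
23 MHz ≤ fs/2 = 26.75 MHz, appears at 23 MHz.
203.5 MHz mod fs = 43 MHz.
43 MHz > fs/2 = 26.75 MHz, folds to fs − 43 MHz = 10.5 MHz.
159.5 MHz mod fs = 52.5 MHz.
52.5 MHz > fs/2 = 26.75 MHz, folds to fs − 52.5 MHz = 1 MHz.
184 MHz mod fs = 23.5 MHz.
23.5 MHz ≤ fs/2 = 26.75 MHz, appears at 23.5 MHz.
Distinct values: {1 MHz, 10.5 MHz, 23 MHz, 23.5 MHz} → 4.

4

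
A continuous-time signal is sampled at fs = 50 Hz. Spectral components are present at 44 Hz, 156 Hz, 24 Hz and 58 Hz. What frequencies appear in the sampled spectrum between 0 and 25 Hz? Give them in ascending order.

6 Hz, 8 Hz, 24 Hz

fs/2 = 25 Hz.
44 Hz > fs/2 = 25 Hz, folds to fs − 44 Hz = 6 Hz.
156 Hz mod fs = 6 Hz.
6 Hz ≤ fs/2 = 25 Hz, appears at 6 Hz.
24 Hz ≤ fs/2 = 25 Hz, passes unchanged.
58 Hz mod fs = 8 Hz.
8 Hz ≤ fs/2 = 25 Hz, appears at 8 Hz.
Distinct values: {6 Hz, 8 Hz, 24 Hz}.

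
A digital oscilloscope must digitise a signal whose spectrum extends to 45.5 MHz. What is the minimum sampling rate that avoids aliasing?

Nyquist rate = 2 × 45.5 MHz = 91 MHz.

91 MHz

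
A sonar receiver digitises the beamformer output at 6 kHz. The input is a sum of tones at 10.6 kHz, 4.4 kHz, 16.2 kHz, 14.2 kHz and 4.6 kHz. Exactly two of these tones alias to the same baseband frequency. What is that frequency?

fs/2 = 3 kHz.
10.6 kHz mod fs = 4.6 kHz.
4.6 kHz > fs/2 = 3 kHz, folds to fs − 4.6 kHz = 1.4 kHz.
4.4 kHz > fs/2 = 3 kHz, folds to fs − 4.4 kHz = 1.6 kHz.
16.2 kHz mod fs = 4.2 kHz.
4.2 kHz > fs/2 = 3 kHz, folds to fs − 4.2 kHz = 1.8 kHz.
14.2 kHz mod fs = 2.2 kHz.
2.2 kHz ≤ fs/2 = 3 kHz, appears at 2.2 kHz.
4.6 kHz > fs/2 = 3 kHz, folds to fs − 4.6 kHz = 1.4 kHz.
4.6 kHz and 10.6 kHz both map to 1.4 kHz.

1.4 kHz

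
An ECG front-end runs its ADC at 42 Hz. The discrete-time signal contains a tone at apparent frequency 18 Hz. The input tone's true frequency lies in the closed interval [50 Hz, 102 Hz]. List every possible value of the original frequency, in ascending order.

60 Hz, 66 Hz, 102 Hz

Frequencies that alias to 18 Hz are k·fs ± 18 Hz for integer k ≥ 0.
k=0: 18 Hz.
k=1: 24 Hz, 60 Hz.
k=2: 66 Hz, 102 Hz.
k=3: 108 Hz, 144 Hz.
Within [50 Hz, 102 Hz]: 60 Hz, 66 Hz, 102 Hz.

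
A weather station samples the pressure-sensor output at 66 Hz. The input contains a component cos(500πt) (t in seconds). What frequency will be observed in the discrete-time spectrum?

ω = 500π rad/s → f = ω/(2π) = 250 Hz.
250 Hz mod fs = 52 Hz.
52 Hz > fs/2 = 33 Hz, folds to fs − 52 Hz = 14 Hz.

14 Hz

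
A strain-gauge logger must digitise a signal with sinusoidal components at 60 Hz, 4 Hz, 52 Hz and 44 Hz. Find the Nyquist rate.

Highest-frequency component: 60 Hz.
Nyquist rate = 2 × 60 Hz = 120 Hz.

120 Hz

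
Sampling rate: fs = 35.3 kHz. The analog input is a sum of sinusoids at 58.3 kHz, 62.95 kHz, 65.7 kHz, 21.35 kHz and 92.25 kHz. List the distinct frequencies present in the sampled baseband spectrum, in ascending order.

fs/2 = 17.65 kHz.
58.3 kHz mod fs = 23 kHz.
23 kHz > fs/2 = 17.65 kHz, folds to fs − 23 kHz = 12.3 kHz.
62.95 kHz mod fs = 27.65 kHz.
27.65 kHz > fs/2 = 17.65 kHz, folds to fs − 27.65 kHz = 7.65 kHz.
65.7 kHz mod fs = 30.4 kHz.
30.4 kHz > fs/2 = 17.65 kHz, folds to fs − 30.4 kHz = 4.9 kHz.
21.35 kHz > fs/2 = 17.65 kHz, folds to fs − 21.35 kHz = 13.95 kHz.
92.25 kHz mod fs = 21.65 kHz.
21.65 kHz > fs/2 = 17.65 kHz, folds to fs − 21.65 kHz = 13.65 kHz.
Distinct values: {4.9 kHz, 7.65 kHz, 12.3 kHz, 13.65 kHz, 13.95 kHz}.

4.9 kHz, 7.65 kHz, 12.3 kHz, 13.65 kHz, 13.95 kHz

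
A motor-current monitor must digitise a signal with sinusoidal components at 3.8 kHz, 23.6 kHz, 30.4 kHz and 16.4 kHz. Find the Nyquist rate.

Highest-frequency component: 30.4 kHz.
Nyquist rate = 2 × 30.4 kHz = 60.8 kHz.

60.8 kHz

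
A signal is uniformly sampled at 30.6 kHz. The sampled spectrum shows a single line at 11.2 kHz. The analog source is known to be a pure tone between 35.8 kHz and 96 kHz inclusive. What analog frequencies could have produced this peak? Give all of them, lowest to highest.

Frequencies that alias to 11.2 kHz are k·fs ± 11.2 kHz for integer k ≥ 0.
k=0: 11.2 kHz.
k=1: 19.4 kHz, 41.8 kHz.
k=2: 50 kHz, 72.4 kHz.
k=3: 80.6 kHz, 103 kHz.
k=4: 111.2 kHz, 133.6 kHz.
Within [35.8 kHz, 96 kHz]: 41.8 kHz, 50 kHz, 72.4 kHz, 80.6 kHz.

41.8 kHz, 50 kHz, 72.4 kHz, 80.6 kHz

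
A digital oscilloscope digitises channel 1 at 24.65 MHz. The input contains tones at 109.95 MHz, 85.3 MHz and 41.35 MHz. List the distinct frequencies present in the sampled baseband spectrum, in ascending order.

fs/2 = 12.325 MHz.
109.95 MHz mod fs = 11.35 MHz.
11.35 MHz ≤ fs/2 = 12.325 MHz, appears at 11.35 MHz.
85.3 MHz mod fs = 11.35 MHz.
11.35 MHz ≤ fs/2 = 12.325 MHz, appears at 11.35 MHz.
41.35 MHz mod fs = 16.7 MHz.
16.7 MHz > fs/2 = 12.325 MHz, folds to fs − 16.7 MHz = 7.95 MHz.
Distinct values: {7.95 MHz, 11.35 MHz}.

7.95 MHz, 11.35 MHz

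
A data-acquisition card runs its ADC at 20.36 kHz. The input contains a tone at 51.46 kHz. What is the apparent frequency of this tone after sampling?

51.46 kHz mod fs = 10.74 kHz.
10.74 kHz > fs/2 = 10.18 kHz, folds to fs − 10.74 kHz = 9.62 kHz.

9.62 kHz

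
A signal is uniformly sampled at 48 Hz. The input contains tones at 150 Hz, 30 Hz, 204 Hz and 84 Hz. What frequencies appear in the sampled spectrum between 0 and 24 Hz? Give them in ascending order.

fs/2 = 24 Hz.
150 Hz mod fs = 6 Hz.
6 Hz ≤ fs/2 = 24 Hz, appears at 6 Hz.
30 Hz > fs/2 = 24 Hz, folds to fs − 30 Hz = 18 Hz.
204 Hz mod fs = 12 Hz.
12 Hz ≤ fs/2 = 24 Hz, appears at 12 Hz.
84 Hz mod fs = 36 Hz.
36 Hz > fs/2 = 24 Hz, folds to fs − 36 Hz = 12 Hz.
Distinct values: {6 Hz, 12 Hz, 18 Hz}.

6 Hz, 12 Hz, 18 Hz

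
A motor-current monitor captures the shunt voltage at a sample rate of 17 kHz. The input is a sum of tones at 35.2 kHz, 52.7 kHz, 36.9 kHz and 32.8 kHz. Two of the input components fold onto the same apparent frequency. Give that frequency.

1.2 kHz

fs/2 = 8.5 kHz.
35.2 kHz mod fs = 1.2 kHz.
1.2 kHz ≤ fs/2 = 8.5 kHz, appears at 1.2 kHz.
52.7 kHz mod fs = 1.7 kHz.
1.7 kHz ≤ fs/2 = 8.5 kHz, appears at 1.7 kHz.
36.9 kHz mod fs = 2.9 kHz.
2.9 kHz ≤ fs/2 = 8.5 kHz, appears at 2.9 kHz.
32.8 kHz mod fs = 15.8 kHz.
15.8 kHz > fs/2 = 8.5 kHz, folds to fs − 15.8 kHz = 1.2 kHz.
32.8 kHz and 35.2 kHz both map to 1.2 kHz.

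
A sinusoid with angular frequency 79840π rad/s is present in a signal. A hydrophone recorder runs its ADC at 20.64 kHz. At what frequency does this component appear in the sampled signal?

ω = 79840π rad/s → f = ω/(2π) = 39920 Hz = 39.92 kHz.
39.92 kHz mod fs = 19.28 kHz.
19.28 kHz > fs/2 = 10.32 kHz, folds to fs − 19.28 kHz = 1.36 kHz.

1.36 kHz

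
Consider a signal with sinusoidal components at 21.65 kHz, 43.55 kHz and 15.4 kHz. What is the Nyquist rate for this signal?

87.1 kHz

Highest-frequency component: 43.55 kHz.
Nyquist rate = 2 × 43.55 kHz = 87.1 kHz.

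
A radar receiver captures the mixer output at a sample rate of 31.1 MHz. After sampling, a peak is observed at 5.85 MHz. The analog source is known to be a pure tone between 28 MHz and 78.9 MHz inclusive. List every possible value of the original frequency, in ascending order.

36.95 MHz, 56.35 MHz, 68.05 MHz

Frequencies that alias to 5.85 MHz are k·fs ± 5.85 MHz for integer k ≥ 0.
k=0: 5.85 MHz.
k=1: 25.25 MHz, 36.95 MHz.
k=2: 56.35 MHz, 68.05 MHz.
k=3: 87.45 MHz, 99.15 MHz.
Within [28 MHz, 78.9 MHz]: 36.95 MHz, 56.35 MHz, 68.05 MHz.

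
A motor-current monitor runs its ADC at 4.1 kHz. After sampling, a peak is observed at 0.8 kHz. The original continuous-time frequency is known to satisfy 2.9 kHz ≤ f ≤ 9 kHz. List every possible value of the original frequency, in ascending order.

Frequencies that alias to 0.8 kHz are k·fs ± 0.8 kHz for integer k ≥ 0.
k=0: 0.8 kHz.
k=1: 3.3 kHz, 4.9 kHz.
k=2: 7.4 kHz, 9 kHz.
k=3: 11.5 kHz, 13.1 kHz.
Within [2.9 kHz, 9 kHz]: 3.3 kHz, 4.9 kHz, 7.4 kHz, 9 kHz.

3.3 kHz, 4.9 kHz, 7.4 kHz, 9 kHz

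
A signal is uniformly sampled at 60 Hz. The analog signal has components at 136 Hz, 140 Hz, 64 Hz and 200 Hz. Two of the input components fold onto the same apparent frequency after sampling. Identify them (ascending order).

fs/2 = 30 Hz.
136 Hz mod fs = 16 Hz.
16 Hz ≤ fs/2 = 30 Hz, appears at 16 Hz.
140 Hz mod fs = 20 Hz.
20 Hz ≤ fs/2 = 30 Hz, appears at 20 Hz.
64 Hz mod fs = 4 Hz.
4 Hz ≤ fs/2 = 30 Hz, appears at 4 Hz.
200 Hz mod fs = 20 Hz.
20 Hz ≤ fs/2 = 30 Hz, appears at 20 Hz.
140 Hz and 200 Hz both map to 20 Hz.

140 Hz, 200 Hz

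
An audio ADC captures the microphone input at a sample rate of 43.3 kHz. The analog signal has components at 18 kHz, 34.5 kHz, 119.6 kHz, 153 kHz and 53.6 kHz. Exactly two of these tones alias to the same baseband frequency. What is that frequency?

fs/2 = 21.65 kHz.
18 kHz ≤ fs/2 = 21.65 kHz, passes unchanged.
34.5 kHz > fs/2 = 21.65 kHz, folds to fs − 34.5 kHz = 8.8 kHz.
119.6 kHz mod fs = 33 kHz.
33 kHz > fs/2 = 21.65 kHz, folds to fs − 33 kHz = 10.3 kHz.
153 kHz mod fs = 23.1 kHz.
23.1 kHz > fs/2 = 21.65 kHz, folds to fs − 23.1 kHz = 20.2 kHz.
53.6 kHz mod fs = 10.3 kHz.
10.3 kHz ≤ fs/2 = 21.65 kHz, appears at 10.3 kHz.
53.6 kHz and 119.6 kHz both map to 10.3 kHz.

10.3 kHz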